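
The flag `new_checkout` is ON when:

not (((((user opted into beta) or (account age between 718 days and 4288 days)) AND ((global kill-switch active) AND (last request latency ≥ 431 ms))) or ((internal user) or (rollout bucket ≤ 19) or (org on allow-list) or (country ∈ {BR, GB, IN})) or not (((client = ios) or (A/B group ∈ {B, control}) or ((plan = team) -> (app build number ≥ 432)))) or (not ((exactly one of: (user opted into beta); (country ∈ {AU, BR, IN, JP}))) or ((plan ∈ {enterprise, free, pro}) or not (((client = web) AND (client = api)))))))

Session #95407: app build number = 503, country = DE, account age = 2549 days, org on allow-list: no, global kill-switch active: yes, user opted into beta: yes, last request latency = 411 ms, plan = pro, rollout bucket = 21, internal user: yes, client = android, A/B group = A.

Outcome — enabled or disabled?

Atomic conditions:
  user opted into beta: yes → true
  account age between 718 days and 4288 days: 2549 in [718, 4288] is true
  global kill-switch active: yes → true
  last request latency ≥ 431 ms: 411 ≥ 431 is false
  internal user: yes → true
  rollout bucket ≤ 19: 21 ≤ 19 is false
  org on allow-list: no → false
  country ∈ {BR, GB, IN}: DE is not in the set → false
  client = ios: android == ios is false
  A/B group ∈ {B, control}: A is not in the set → false
  plan = team: pro == team is false
  app build number ≥ 432: 503 ≥ 432 is true
  country ∈ {AU, BR, IN, JP}: DE is not in the set → false
  plan ∈ {enterprise, free, pro}: pro is in the set → true
  client = web: android == web is false
  client = api: android == api is false
Combine:
[1.1.1] true OR true = true
[1.1.2] true AND false = false
[1.1] true AND false = false
[1.2] true OR false OR false OR false = true
[1.3.1.3] false → true (antecedent false ⇒ implication holds) = true
[1.3.1] false OR false OR true = true
[1.3] NOT true = false
[1.4.1.1] exactly-one(true, false) = true
[1.4.1] NOT true = false
[1.4.2.2.1] false AND false = false
[1.4.2.2] NOT false = true
[1.4.2] true OR true = true
[1.4] false OR true = true
[1] false OR true OR false OR true = true
[root] NOT true = false
Overall: false → disabled

Disabled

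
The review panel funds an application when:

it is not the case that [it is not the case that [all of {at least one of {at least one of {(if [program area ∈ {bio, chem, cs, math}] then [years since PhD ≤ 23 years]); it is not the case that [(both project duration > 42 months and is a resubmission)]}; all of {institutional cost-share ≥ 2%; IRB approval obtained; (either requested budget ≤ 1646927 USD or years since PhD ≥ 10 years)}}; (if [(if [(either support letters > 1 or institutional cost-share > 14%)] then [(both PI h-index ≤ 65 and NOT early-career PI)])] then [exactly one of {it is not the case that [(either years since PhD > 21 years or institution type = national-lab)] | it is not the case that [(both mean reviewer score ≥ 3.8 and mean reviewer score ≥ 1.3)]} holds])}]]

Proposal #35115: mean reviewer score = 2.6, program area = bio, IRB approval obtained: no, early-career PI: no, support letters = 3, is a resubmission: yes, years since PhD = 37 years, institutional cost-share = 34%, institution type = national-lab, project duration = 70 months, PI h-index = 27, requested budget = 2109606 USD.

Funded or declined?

Declined

Atomic conditions:
  program area ∈ {bio, chem, cs, math}: bio is in the set → true
  years since PhD ≤ 23 years: 37 ≤ 23 is false
  project duration > 42 months: 70 > 42 is true
  is a resubmission: yes → true
  institutional cost-share ≥ 2%: 34 ≥ 2 is true
  IRB approval obtained: no → false
  requested budget ≤ 1646927 USD: 2109606 ≤ 1646927 is false
  years since PhD ≥ 10 years: 37 ≥ 10 is true
  support letters > 1: 3 > 1 is true
  institutional cost-share > 14%: 34 > 14 is true
  PI h-index ≤ 65: 27 ≤ 65 is true
  NOT early-career PI: no → true
  years since PhD > 21 years: 37 > 21 is true
  institution type = national-lab: national-lab == national-lab is true
  mean reviewer score ≥ 3.8: 2.6 ≥ 3.8 is false
  mean reviewer score ≥ 1.3: 2.6 ≥ 1.3 is true
Combine:
[1.1.1.1.1] true → false = false
[1.1.1.1.2.1] true AND true = true
[1.1.1.1.2] NOT true = false
[1.1.1.1] false OR false = false
[1.1.1.2.3] false OR true = true
[1.1.1.2] true AND false AND true = false
[1.1.1] false OR false = false
[1.1.2.1.1] true OR true = true
[1.1.2.1.2] true AND true = true
[1.1.2.1] true → true = true
[1.1.2.2.1.1] true OR true = true
[1.1.2.2.1] NOT true = false
[1.1.2.2.2.1] false AND true = false
[1.1.2.2.2] NOT false = true
[1.1.2.2] exactly-one(false, true) = true
[1.1.2] true → true = true
[1.1] false AND true = false
[1] NOT false = true
[root] NOT true = false
Overall: false → declined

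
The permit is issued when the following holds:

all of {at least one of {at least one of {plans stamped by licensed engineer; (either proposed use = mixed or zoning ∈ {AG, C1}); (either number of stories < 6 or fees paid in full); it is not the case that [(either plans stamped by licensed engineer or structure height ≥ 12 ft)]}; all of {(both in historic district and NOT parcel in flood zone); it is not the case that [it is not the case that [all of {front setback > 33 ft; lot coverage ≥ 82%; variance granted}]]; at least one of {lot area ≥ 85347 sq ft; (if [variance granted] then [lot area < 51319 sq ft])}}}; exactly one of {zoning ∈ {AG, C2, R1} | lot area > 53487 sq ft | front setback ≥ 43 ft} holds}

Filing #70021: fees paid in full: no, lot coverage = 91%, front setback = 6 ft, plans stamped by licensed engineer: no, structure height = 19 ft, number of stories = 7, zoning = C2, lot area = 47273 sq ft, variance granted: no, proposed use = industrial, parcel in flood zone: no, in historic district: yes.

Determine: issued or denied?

Denied

Atomic conditions:
  plans stamped by licensed engineer: no → false
  proposed use = mixed: industrial == mixed is false
  zoning ∈ {AG, C1}: C2 is not in the set → false
  number of stories < 6: 7 < 6 is false
  fees paid in full: no → false
  structure height ≥ 12 ft: 19 ≥ 12 is true
  in historic district: yes → true
  NOT parcel in flood zone: no → true
  front setback > 33 ft: 6 > 33 is false
  lot coverage ≥ 82%: 91 ≥ 82 is true
  variance granted: no → false
  lot area ≥ 85347 sq ft: 47273 ≥ 85347 is false
  lot area < 51319 sq ft: 47273 < 51319 is true
  zoning ∈ {AG, C2, R1}: C2 is in the set → true
  lot area > 53487 sq ft: 47273 > 53487 is false
  front setback ≥ 43 ft: 6 ≥ 43 is false
Combine:
[1.1.2] false OR false = false
[1.1.3] false OR false = false
[1.1.4.1] false OR true = true
[1.1.4] NOT true = false
[1.1] false OR false OR false OR false = false
[1.2.1] true AND true = true
[1.2.2.1.1] false AND true AND false = false
[1.2.2.1] NOT false = true
[1.2.2] NOT true = false
[1.2.3.2] false → true (antecedent false ⇒ implication holds) = true
[1.2.3] false OR true = true
[1.2] true AND false AND true = false
[1] false OR false = false
[2] exactly-one(true, false, false) = true
[root] false AND true = false
Overall: false → denied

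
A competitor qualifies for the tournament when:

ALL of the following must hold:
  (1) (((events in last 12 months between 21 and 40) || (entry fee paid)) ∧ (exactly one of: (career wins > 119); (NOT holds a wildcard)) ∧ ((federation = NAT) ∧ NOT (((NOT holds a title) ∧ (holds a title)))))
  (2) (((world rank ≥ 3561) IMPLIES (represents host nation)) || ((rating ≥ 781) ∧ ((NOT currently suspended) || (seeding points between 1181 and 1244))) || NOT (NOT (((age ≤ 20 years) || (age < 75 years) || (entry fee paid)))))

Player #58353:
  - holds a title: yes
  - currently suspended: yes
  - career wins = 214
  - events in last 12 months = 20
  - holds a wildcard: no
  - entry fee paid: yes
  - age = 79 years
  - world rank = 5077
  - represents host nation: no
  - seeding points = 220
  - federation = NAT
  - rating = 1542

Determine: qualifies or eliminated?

Eliminated

Atomic conditions:
  events in last 12 months between 21 and 40: 20 in [21, 40] is false
  entry fee paid: yes → true
  career wins > 119: 214 > 119 is true
  NOT holds a wildcard: no → true
  federation = NAT: NAT == NAT is true
  NOT holds a title: yes → false
  holds a title: yes → true
  world rank ≥ 3561: 5077 ≥ 3561 is true
  represents host nation: no → false
  rating ≥ 781: 1542 ≥ 781 is true
  NOT currently suspended: yes → false
  seeding points between 1181 and 1244: 220 in [1181, 1244] is false
  age ≤ 20 years: 79 ≤ 20 is false
  age < 75 years: 79 < 75 is false
Combine:
[1.1] false OR true = true
[1.2] exactly-one(true, true) = false
[1.3.2.1] false AND true = false
[1.3.2] NOT false = true
[1.3] true AND true = true
[1] true AND false AND true = false
[2.1] true → false = false
[2.2.2] false OR false = false
[2.2] true AND false = false
[2.3.1.1] false OR false OR true = true
[2.3.1] NOT true = false
[2.3] NOT false = true
[2] false OR false OR true = true
[root] false AND true = false
Overall: false → eliminated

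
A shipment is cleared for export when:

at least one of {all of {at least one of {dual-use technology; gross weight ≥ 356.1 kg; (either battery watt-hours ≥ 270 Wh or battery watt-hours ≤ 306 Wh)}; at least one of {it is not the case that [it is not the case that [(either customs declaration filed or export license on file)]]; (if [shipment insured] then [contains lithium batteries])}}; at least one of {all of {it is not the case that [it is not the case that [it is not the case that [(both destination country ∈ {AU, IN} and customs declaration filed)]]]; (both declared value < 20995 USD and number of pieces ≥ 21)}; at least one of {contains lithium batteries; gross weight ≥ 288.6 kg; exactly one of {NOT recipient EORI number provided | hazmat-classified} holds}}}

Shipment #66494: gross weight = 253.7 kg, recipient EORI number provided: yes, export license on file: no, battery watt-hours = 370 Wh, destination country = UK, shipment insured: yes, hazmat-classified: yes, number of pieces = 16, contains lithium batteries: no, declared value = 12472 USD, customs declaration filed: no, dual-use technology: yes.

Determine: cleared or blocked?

Cleared

Atomic conditions:
  dual-use technology: yes → true
  gross weight ≥ 356.1 kg: 253.7 ≥ 356.1 is false
  battery watt-hours ≥ 270 Wh: 370 ≥ 270 is true
  battery watt-hours ≤ 306 Wh: 370 ≤ 306 is false
  customs declaration filed: no → false
  export license on file: no → false
  shipment insured: yes → true
  contains lithium batteries: no → false
  destination country ∈ {AU, IN}: UK is not in the set → false
  declared value < 20995 USD: 12472 < 20995 is true
  number of pieces ≥ 21: 16 ≥ 21 is false
  gross weight ≥ 288.6 kg: 253.7 ≥ 288.6 is false
  NOT recipient EORI number provided: yes → false
  hazmat-classified: yes → true
Combine:
[1.1.3] true OR false = true
[1.1] true OR false OR true = true
[1.2.1.1.1] false OR false = false
[1.2.1.1] NOT false = true
[1.2.1] NOT true = false
[1.2.2] true → false = false
[1.2] false OR false = false
[1] true AND false = false
[2.1.1.1.1.1] false AND false = false
[2.1.1.1.1] NOT false = true
[2.1.1.1] NOT true = false
[2.1.1] NOT false = true
[2.1.2] true AND false = false
[2.1] true AND false = false
[2.2.3] exactly-one(false, true) = true
[2.2] false OR false OR true = true
[2] false OR true = true
[root] false OR true = true
Overall: true → cleared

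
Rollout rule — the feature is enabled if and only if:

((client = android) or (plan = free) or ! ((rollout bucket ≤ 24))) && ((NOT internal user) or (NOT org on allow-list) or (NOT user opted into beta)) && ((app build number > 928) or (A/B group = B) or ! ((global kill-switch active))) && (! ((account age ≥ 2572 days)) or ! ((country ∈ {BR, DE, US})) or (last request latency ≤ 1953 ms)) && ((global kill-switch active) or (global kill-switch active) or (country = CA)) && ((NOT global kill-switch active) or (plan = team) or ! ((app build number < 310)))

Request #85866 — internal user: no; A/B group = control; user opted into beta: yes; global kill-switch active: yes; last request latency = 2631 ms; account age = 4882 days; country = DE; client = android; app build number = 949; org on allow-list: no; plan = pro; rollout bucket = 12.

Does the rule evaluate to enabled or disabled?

Atomic conditions:
  client = android: android == android is true
  plan = free: pro == free is false
  rollout bucket ≤ 24: 12 ≤ 24 is true
  NOT internal user: no → true
  NOT org on allow-list: no → true
  NOT user opted into beta: yes → false
  app build number > 928: 949 > 928 is true
  A/B group = B: control == B is false
  global kill-switch active: yes → true
  account age ≥ 2572 days: 4882 ≥ 2572 is true
  country ∈ {BR, DE, US}: DE is in the set → true
  last request latency ≤ 1953 ms: 2631 ≤ 1953 is false
  country = CA: DE == CA is false
  NOT global kill-switch active: yes → false
  plan = team: pro == team is false
  app build number < 310: 949 < 310 is false
Combine:
[1.3] NOT true = false
[1] true OR false OR false = true
[2] true OR true OR false = true
[3.3] NOT true = false
[3] true OR false OR false = true
[4.1] NOT true = false
[4.2] NOT true = false
[4] false OR false OR false = false
[5] true OR true OR false = true
[6.3] NOT false = true
[6] false OR false OR true = true
[root] true AND true AND true AND false AND true AND true = false
Overall: false → disabled

Disabled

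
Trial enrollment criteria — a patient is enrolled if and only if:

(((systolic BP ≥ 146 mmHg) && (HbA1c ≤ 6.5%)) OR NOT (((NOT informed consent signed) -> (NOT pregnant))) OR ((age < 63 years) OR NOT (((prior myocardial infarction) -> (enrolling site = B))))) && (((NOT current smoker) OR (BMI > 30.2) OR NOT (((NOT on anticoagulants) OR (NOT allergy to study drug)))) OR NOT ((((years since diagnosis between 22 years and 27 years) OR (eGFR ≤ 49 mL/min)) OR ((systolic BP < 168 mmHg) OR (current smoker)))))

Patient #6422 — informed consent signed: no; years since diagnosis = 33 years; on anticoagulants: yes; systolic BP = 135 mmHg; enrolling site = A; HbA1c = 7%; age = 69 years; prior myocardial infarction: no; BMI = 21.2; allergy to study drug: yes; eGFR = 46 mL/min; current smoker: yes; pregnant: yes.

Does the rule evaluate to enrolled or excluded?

Enrolled

Atomic conditions:
  systolic BP ≥ 146 mmHg: 135 ≥ 146 is false
  HbA1c ≤ 6.5%: 7 ≤ 6.5 is false
  NOT informed consent signed: no → true
  NOT pregnant: yes → false
  age < 63 years: 69 < 63 is false
  prior myocardial infarction: no → false
  enrolling site = B: A == B is false
  NOT current smoker: yes → false
  BMI > 30.2: 21.2 > 30.2 is false
  NOT on anticoagulants: yes → false
  NOT allergy to study drug: yes → false
  years since diagnosis between 22 years and 27 years: 33 in [22, 27] is false
  eGFR ≤ 49 mL/min: 46 ≤ 49 is true
  systolic BP < 168 mmHg: 135 < 168 is true
  current smoker: yes → true
Combine:
[1.1] false AND false = false
[1.2.1] true → false = false
[1.2] NOT false = true
[1.3.2.1] false → false (antecedent false ⇒ implication holds) = true
[1.3.2] NOT true = false
[1.3] false OR false = false
[1] false OR true OR false = true
[2.1.3.1] false OR false = false
[2.1.3] NOT false = true
[2.1] false OR false OR true = true
[2.2.1.1] false OR true = true
[2.2.1.2] true OR true = true
[2.2.1] true OR true = true
[2.2] NOT true = false
[2] true OR false = true
[root] true AND true = true
Overall: true → enrolled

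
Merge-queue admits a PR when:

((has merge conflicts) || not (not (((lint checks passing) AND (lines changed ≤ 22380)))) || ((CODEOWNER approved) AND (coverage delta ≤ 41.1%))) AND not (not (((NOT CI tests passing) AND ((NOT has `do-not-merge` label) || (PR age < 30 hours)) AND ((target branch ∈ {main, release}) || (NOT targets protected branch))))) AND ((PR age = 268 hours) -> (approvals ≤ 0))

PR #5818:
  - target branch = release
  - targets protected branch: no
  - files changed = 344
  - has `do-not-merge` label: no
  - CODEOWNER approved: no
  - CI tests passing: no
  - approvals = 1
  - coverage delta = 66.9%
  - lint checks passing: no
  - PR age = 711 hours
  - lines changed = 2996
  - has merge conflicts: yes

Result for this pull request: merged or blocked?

Atomic conditions:
  has merge conflicts: yes → true
  lint checks passing: no → false
  lines changed ≤ 22380: 2996 ≤ 22380 is true
  CODEOWNER approved: no → false
  coverage delta ≤ 41.1%: 66.9 ≤ 41.1 is false
  NOT CI tests passing: no → true
  NOT has `do-not-merge` label: no → true
  PR age < 30 hours: 711 < 30 is false
  target branch ∈ {main, release}: release is in the set → true
  NOT targets protected branch: no → true
  PR age = 268 hours: 711 == 268 is false
  approvals ≤ 0: 1 ≤ 0 is false
Combine:
[1.2.1.1] false AND true = false
[1.2.1] NOT false = true
[1.2] NOT true = false
[1.3] false AND false = false
[1] true OR false OR false = true
[2.1.1.2] true OR false = true
[2.1.1.3] true OR true = true
[2.1.1] true AND true AND true = true
[2.1] NOT true = false
[2] NOT false = true
[3] false → false (antecedent false ⇒ implication holds) = true
[root] true AND true AND true = true
Overall: true → merged

Merged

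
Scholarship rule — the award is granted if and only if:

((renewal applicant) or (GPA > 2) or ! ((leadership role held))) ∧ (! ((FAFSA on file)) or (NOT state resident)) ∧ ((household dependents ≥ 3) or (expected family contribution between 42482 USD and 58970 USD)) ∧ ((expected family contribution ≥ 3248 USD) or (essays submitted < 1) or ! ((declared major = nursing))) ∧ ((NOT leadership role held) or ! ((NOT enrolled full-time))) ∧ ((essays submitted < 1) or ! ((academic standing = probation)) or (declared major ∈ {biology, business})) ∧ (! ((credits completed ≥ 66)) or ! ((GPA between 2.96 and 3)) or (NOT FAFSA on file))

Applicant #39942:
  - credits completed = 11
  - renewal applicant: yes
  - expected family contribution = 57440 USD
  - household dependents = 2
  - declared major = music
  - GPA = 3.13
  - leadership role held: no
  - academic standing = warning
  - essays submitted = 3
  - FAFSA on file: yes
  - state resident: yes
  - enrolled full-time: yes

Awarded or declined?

Declined

Atomic conditions:
  renewal applicant: yes → true
  GPA > 2: 3.13 > 2 is true
  leadership role held: no → false
  FAFSA on file: yes → true
  NOT state resident: yes → false
  household dependents ≥ 3: 2 ≥ 3 is false
  expected family contribution between 42482 USD and 58970 USD: 57440 in [42482, 58970] is true
  expected family contribution ≥ 3248 USD: 57440 ≥ 3248 is true
  essays submitted < 1: 3 < 1 is false
  declared major = nursing: music == nursing is false
  NOT leadership role held: no → true
  NOT enrolled full-time: yes → false
  academic standing = probation: warning == probation is false
  declared major ∈ {biology, business}: music is not in the set → false
  credits completed ≥ 66: 11 ≥ 66 is false
  GPA between 2.96 and 3: 3.13 in [2.96, 3] is false
  NOT FAFSA on file: yes → false
Combine:
[1.3] NOT false = true
[1] true OR true OR true = true
[2.1] NOT true = false
[2] false OR false = false
[3] false OR true = true
[4.3] NOT false = true
[4] true OR false OR true = true
[5.2] NOT false = true
[5] true OR true = true
[6.2] NOT false = true
[6] false OR true OR false = true
[7.1] NOT false = true
[7.2] NOT false = true
[7] true OR true OR false = true
[root] true AND false AND true AND true AND true AND true AND true = false
Overall: false → declined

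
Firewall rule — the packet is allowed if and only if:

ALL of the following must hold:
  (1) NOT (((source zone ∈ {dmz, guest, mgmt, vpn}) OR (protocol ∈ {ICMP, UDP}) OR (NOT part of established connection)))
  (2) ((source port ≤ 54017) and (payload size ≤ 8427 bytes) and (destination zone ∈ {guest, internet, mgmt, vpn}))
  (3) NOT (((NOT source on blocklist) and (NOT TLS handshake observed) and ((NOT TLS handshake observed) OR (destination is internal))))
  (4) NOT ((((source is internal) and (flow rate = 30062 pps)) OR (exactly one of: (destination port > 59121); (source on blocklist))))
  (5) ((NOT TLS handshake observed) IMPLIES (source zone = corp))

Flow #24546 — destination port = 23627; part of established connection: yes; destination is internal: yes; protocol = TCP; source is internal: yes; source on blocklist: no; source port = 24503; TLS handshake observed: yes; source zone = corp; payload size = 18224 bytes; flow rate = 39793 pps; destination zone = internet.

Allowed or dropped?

Atomic conditions:
  source zone ∈ {dmz, guest, mgmt, vpn}: corp is not in the set → false
  protocol ∈ {ICMP, UDP}: TCP is not in the set → false
  NOT part of established connection: yes → false
  source port ≤ 54017: 24503 ≤ 54017 is true
  payload size ≤ 8427 bytes: 18224 ≤ 8427 is false
  destination zone ∈ {guest, internet, mgmt, vpn}: internet is in the set → true
  NOT source on blocklist: no → true
  NOT TLS handshake observed: yes → false
  destination is internal: yes → true
  source is internal: yes → true
  flow rate = 30062 pps: 39793 == 30062 is false
  destination port > 59121: 23627 > 59121 is false
  source on blocklist: no → false
  source zone = corp: corp == corp is true
Combine:
[1.1] false OR false OR false = false
[1] NOT false = true
[2] true AND false AND true = false
[3.1.3] false OR true = true
[3.1] true AND false AND true = false
[3] NOT false = true
[4.1.1] true AND false = false
[4.1.2] exactly-one(false, false) = false
[4.1] false OR false = false
[4] NOT false = true
[5] false → true (antecedent false ⇒ implication holds) = true
[root] true AND false AND true AND true AND true = false
Overall: false → dropped

Dropped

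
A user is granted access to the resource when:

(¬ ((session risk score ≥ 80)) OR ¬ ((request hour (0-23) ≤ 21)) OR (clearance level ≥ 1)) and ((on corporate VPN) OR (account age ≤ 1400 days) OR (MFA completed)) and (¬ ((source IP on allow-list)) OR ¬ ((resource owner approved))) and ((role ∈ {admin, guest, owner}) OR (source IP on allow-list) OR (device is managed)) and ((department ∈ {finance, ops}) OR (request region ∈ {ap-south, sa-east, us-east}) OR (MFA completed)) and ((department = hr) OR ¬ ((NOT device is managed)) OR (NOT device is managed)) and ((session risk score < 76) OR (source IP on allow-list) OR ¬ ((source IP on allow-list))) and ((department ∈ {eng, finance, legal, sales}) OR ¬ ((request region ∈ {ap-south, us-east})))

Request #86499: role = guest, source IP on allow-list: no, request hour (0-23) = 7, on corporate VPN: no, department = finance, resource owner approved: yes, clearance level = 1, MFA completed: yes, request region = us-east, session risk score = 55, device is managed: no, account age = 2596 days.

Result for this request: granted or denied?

Atomic conditions:
  session risk score ≥ 80: 55 ≥ 80 is false
  request hour (0-23) ≤ 21: 7 ≤ 21 is true
  clearance level ≥ 1: 1 ≥ 1 is true
  on corporate VPN: no → false
  account age ≤ 1400 days: 2596 ≤ 1400 is false
  MFA completed: yes → true
  source IP on allow-list: no → false
  resource owner approved: yes → true
  role ∈ {admin, guest, owner}: guest is in the set → true
  device is managed: no → false
  department ∈ {finance, ops}: finance is in the set → true
  request region ∈ {ap-south, sa-east, us-east}: us-east is in the set → true
  department = hr: finance == hr is false
  NOT device is managed: no → true
  session risk score < 76: 55 < 76 is true
  department ∈ {eng, finance, legal, sales}: finance is in the set → true
  request region ∈ {ap-south, us-east}: us-east is in the set → true
Combine:
[1.1] NOT false = true
[1.2] NOT true = false
[1] true OR false OR true = true
[2] false OR false OR true = true
[3.1] NOT false = true
[3.2] NOT true = false
[3] true OR false = true
[4] true OR false OR false = true
[5] true OR true OR true = true
[6.2] NOT true = false
[6] false OR false OR true = true
[7.3] NOT false = true
[7] true OR false OR true = true
[8.2] NOT true = false
[8] true OR false = true
[root] true AND true AND true AND true AND true AND true AND true AND true = true
Overall: true → granted

Granted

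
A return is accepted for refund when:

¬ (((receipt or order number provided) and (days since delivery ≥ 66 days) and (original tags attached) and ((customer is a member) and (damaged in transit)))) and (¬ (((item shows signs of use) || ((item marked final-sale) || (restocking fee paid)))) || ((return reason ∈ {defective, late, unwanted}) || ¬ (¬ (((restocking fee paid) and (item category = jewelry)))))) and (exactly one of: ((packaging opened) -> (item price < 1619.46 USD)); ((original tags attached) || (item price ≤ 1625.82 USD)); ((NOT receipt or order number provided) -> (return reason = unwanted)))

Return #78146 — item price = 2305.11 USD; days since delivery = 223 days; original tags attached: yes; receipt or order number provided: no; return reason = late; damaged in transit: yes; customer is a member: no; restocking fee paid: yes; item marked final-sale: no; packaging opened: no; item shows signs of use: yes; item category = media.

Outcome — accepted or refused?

Refused

Atomic conditions:
  receipt or order number provided: no → false
  days since delivery ≥ 66 days: 223 ≥ 66 is true
  original tags attached: yes → true
  customer is a member: no → false
  damaged in transit: yes → true
  item shows signs of use: yes → true
  item marked final-sale: no → false
  restocking fee paid: yes → true
  return reason ∈ {defective, late, unwanted}: late is in the set → true
  item category = jewelry: media == jewelry is false
  packaging opened: no → false
  item price < 1619.46 USD: 2305.11 < 1619.46 is false
  item price ≤ 1625.82 USD: 2305.11 ≤ 1625.82 is false
  NOT receipt or order number provided: no → true
  return reason = unwanted: late == unwanted is false
Combine:
[1.1.4] false AND true = false
[1.1] false AND true AND true AND false = false
[1] NOT false = true
[2.1.1.2] false OR true = true
[2.1.1] true OR true = true
[2.1] NOT true = false
[2.2.2.1.1] true AND false = false
[2.2.2.1] NOT false = true
[2.2.2] NOT true = false
[2.2] true OR false = true
[2] false OR true = true
[3.1] false → false (antecedent false ⇒ implication holds) = true
[3.2] true OR false = true
[3.3] true → false = false
[3] exactly-one(true, true, false) = false
[root] true AND true AND false = false
Overall: false → refused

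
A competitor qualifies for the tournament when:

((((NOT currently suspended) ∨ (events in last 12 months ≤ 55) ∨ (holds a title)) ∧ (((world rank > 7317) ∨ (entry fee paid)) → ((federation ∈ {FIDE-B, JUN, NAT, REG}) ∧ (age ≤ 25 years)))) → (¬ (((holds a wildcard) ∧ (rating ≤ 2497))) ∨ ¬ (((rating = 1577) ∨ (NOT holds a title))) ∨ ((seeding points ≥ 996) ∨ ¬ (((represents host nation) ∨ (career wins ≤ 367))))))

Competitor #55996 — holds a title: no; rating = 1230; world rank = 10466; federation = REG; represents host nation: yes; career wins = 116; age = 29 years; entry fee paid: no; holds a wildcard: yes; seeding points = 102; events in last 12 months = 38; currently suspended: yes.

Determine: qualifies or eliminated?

Qualifies

Atomic conditions:
  NOT currently suspended: yes → false
  events in last 12 months ≤ 55: 38 ≤ 55 is true
  holds a title: no → false
  world rank > 7317: 10466 > 7317 is true
  entry fee paid: no → false
  federation ∈ {FIDE-B, JUN, NAT, REG}: REG is in the set → true
  age ≤ 25 years: 29 ≤ 25 is false
  holds a wildcard: yes → true
  rating ≤ 2497: 1230 ≤ 2497 is true
  rating = 1577: 1230 == 1577 is false
  NOT holds a title: no → true
  seeding points ≥ 996: 102 ≥ 996 is false
  represents host nation: yes → true
  career wins ≤ 367: 116 ≤ 367 is true
Combine:
[1.1] false OR true OR false = true
[1.2.1] true OR false = true
[1.2.2] true AND false = false
[1.2] true → false = false
[1] true AND false = false
[2.1.1] true AND true = true
[2.1] NOT true = false
[2.2.1] false OR true = true
[2.2] NOT true = false
[2.3.2.1] true OR true = true
[2.3.2] NOT true = false
[2.3] false OR false = false
[2] false OR false OR false = false
[root] false → false (antecedent false ⇒ implication holds) = true
Overall: true → qualifies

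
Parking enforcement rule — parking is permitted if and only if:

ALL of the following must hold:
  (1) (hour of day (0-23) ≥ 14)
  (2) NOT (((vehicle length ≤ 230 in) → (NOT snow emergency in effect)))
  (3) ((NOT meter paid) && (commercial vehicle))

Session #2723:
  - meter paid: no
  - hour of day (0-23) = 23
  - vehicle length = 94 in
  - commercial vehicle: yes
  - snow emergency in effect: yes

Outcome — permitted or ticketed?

Permitted

Atomic conditions:
  hour of day (0-23) ≥ 14: 23 ≥ 14 is true
  vehicle length ≤ 230 in: 94 ≤ 230 is true
  NOT snow emergency in effect: yes → false
  NOT meter paid: no → true
  commercial vehicle: yes → true
Combine:
[2.1] true → false = false
[2] NOT false = true
[3] true AND true = true
[root] true AND true AND true = true
Overall: true → permitted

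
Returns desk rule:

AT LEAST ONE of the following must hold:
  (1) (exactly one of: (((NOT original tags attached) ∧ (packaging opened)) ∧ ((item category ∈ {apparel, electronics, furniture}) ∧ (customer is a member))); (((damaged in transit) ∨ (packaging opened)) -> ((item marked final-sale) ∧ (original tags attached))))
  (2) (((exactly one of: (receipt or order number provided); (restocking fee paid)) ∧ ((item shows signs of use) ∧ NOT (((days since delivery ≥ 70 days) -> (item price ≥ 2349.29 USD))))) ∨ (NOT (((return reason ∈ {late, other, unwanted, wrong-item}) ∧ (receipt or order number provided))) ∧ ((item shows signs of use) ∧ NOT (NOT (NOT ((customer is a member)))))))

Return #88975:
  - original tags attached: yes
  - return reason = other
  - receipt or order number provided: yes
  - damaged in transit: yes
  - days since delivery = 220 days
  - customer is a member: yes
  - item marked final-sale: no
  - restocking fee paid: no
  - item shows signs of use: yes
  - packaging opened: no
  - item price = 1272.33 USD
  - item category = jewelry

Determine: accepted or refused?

Atomic conditions:
  NOT original tags attached: yes → false
  packaging opened: no → false
  item category ∈ {apparel, electronics, furniture}: jewelry is not in the set → false
  customer is a member: yes → true
  damaged in transit: yes → true
  item marked final-sale: no → false
  original tags attached: yes → true
  receipt or order number provided: yes → true
  restocking fee paid: no → false
  item shows signs of use: yes → true
  days since delivery ≥ 70 days: 220 ≥ 70 is true
  item price ≥ 2349.29 USD: 1272.33 ≥ 2349.29 is false
  return reason ∈ {late, other, unwanted, wrong-item}: other is in the set → true
Combine:
[1.1.1] false AND false = false
[1.1.2] false AND true = false
[1.1] false AND false = false
[1.2.1] true OR false = true
[1.2.2] false AND true = false
[1.2] true → false = false
[1] exactly-one(false, false) = false
[2.1.1] exactly-one(true, false) = true
[2.1.2.2.1] true → false = false
[2.1.2.2] NOT false = true
[2.1.2] true AND true = true
[2.1] true AND true = true
[2.2.1.1] true AND true = true
[2.2.1] NOT true = false
[2.2.2.2.1.1] NOT true = false
[2.2.2.2.1] NOT false = true
[2.2.2.2] NOT true = false
[2.2.2] true AND false = false
[2.2] false AND false = false
[2] true OR false = true
[root] false OR true = true
Overall: true → accepted

Accepted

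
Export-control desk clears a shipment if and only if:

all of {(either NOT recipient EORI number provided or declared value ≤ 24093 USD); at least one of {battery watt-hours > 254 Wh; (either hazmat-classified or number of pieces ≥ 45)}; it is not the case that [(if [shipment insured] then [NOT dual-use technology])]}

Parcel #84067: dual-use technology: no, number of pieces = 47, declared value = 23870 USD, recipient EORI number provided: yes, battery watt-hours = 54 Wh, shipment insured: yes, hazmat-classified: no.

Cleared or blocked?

Atomic conditions:
  NOT recipient EORI number provided: yes → false
  declared value ≤ 24093 USD: 23870 ≤ 24093 is true
  battery watt-hours > 254 Wh: 54 > 254 is false
  hazmat-classified: no → false
  number of pieces ≥ 45: 47 ≥ 45 is true
  shipment insured: yes → true
  NOT dual-use technology: no → true
Combine:
[1] false OR true = true
[2.2] false OR true = true
[2] false OR true = true
[3.1] true → true = true
[3] NOT true = false
[root] true AND true AND false = false
Overall: false → blocked

Blocked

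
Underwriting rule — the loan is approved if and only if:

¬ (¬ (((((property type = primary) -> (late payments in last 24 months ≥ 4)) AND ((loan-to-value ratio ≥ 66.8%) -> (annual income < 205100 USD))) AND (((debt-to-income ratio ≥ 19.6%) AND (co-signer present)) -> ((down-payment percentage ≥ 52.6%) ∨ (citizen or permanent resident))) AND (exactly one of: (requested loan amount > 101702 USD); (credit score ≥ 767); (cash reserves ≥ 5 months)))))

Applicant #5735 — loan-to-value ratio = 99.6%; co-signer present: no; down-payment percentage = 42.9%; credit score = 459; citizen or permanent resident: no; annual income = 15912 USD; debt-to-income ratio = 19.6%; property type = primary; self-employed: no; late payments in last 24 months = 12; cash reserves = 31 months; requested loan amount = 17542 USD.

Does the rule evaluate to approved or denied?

Atomic conditions:
  property type = primary: primary == primary is true
  late payments in last 24 months ≥ 4: 12 ≥ 4 is true
  loan-to-value ratio ≥ 66.8%: 99.6 ≥ 66.8 is true
  annual income < 205100 USD: 15912 < 205100 is true
  debt-to-income ratio ≥ 19.6%: 19.6 ≥ 19.6 is true
  co-signer present: no → false
  down-payment percentage ≥ 52.6%: 42.9 ≥ 52.6 is false
  citizen or permanent resident: no → false
  requested loan amount > 101702 USD: 17542 > 101702 is false
  credit score ≥ 767: 459 ≥ 767 is false
  cash reserves ≥ 5 months: 31 ≥ 5 is true
Combine:
[1.1.1.1] true → true = true
[1.1.1.2] true → true = true
[1.1.1] true AND true = true
[1.1.2.1] true AND false = false
[1.1.2.2] false OR false = false
[1.1.2] false → false (antecedent false ⇒ implication holds) = true
[1.1.3] exactly-one(false, false, true) = true
[1.1] true AND true AND true = true
[1] NOT true = false
[root] NOT false = true
Overall: true → approved

Approved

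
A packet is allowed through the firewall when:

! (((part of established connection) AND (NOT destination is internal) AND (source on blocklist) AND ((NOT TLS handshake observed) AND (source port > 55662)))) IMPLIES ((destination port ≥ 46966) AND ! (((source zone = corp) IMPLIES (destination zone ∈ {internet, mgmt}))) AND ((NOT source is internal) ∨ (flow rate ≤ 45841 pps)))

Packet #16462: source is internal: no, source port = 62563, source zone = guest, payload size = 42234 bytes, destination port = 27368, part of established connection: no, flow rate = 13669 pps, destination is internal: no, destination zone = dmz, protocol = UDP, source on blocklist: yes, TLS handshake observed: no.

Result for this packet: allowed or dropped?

Dropped

Atomic conditions:
  part of established connection: no → false
  NOT destination is internal: no → true
  source on blocklist: yes → true
  NOT TLS handshake observed: no → true
  source port > 55662: 62563 > 55662 is true
  destination port ≥ 46966: 27368 ≥ 46966 is false
  source zone = corp: guest == corp is false
  destination zone ∈ {internet, mgmt}: dmz is not in the set → false
  NOT source is internal: no → true
  flow rate ≤ 45841 pps: 13669 ≤ 45841 is true
Combine:
[1.1.4] true AND true = true
[1.1] false AND true AND true AND true = false
[1] NOT false = true
[2.2.1] false → false (antecedent false ⇒ implication holds) = true
[2.2] NOT true = false
[2.3] true OR true = true
[2] false AND false AND true = false
[root] true → false = false
Overall: false → dropped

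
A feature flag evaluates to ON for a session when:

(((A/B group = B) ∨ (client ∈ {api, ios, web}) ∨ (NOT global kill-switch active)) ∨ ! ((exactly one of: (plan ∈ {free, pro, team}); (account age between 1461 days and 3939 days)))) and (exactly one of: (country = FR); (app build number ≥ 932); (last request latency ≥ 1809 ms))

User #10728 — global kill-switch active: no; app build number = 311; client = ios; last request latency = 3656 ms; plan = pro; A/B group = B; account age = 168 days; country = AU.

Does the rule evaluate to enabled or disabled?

Atomic conditions:
  A/B group = B: B == B is true
  client ∈ {api, ios, web}: ios is in the set → true
  NOT global kill-switch active: no → true
  plan ∈ {free, pro, team}: pro is in the set → true
  account age between 1461 days and 3939 days: 168 in [1461, 3939] is false
  country = FR: AU == FR is false
  app build number ≥ 932: 311 ≥ 932 is false
  last request latency ≥ 1809 ms: 3656 ≥ 1809 is true
Combine:
[1.1] true OR true OR true = true
[1.2.1] exactly-one(true, false) = true
[1.2] NOT true = false
[1] true OR false = true
[2] exactly-one(false, false, true) = true
[root] true AND true = true
Overall: true → enabled

Enabled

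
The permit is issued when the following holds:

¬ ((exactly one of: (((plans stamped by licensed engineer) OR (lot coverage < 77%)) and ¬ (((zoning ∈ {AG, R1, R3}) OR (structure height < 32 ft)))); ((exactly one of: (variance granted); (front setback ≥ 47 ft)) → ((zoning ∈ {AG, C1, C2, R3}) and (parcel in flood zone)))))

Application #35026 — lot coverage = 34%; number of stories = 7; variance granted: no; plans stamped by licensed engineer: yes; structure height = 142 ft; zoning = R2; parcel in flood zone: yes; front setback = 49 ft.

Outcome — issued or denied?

Denied

Atomic conditions:
  plans stamped by licensed engineer: yes → true
  lot coverage < 77%: 34 < 77 is true
  zoning ∈ {AG, R1, R3}: R2 is not in the set → false
  structure height < 32 ft: 142 < 32 is false
  variance granted: no → false
  front setback ≥ 47 ft: 49 ≥ 47 is true
  zoning ∈ {AG, C1, C2, R3}: R2 is not in the set → false
  parcel in flood zone: yes → true
Combine:
[1.1.1] true OR true = true
[1.1.2.1] false OR false = false
[1.1.2] NOT false = true
[1.1] true AND true = true
[1.2.1] exactly-one(false, true) = true
[1.2.2] false AND true = false
[1.2] true → false = false
[1] exactly-one(true, false) = true
[root] NOT true = false
Overall: false → denied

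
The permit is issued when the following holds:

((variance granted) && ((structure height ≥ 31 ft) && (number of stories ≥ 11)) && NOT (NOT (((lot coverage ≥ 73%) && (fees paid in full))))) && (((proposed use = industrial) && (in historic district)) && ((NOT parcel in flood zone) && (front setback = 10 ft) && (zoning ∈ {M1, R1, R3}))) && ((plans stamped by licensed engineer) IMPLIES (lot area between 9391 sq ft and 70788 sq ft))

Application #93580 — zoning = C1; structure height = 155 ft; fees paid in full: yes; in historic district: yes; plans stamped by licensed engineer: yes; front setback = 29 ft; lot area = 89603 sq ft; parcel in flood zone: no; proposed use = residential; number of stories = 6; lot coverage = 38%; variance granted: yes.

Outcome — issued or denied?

Denied

Atomic conditions:
  variance granted: yes → true
  structure height ≥ 31 ft: 155 ≥ 31 is true
  number of stories ≥ 11: 6 ≥ 11 is false
  lot coverage ≥ 73%: 38 ≥ 73 is false
  fees paid in full: yes → true
  proposed use = industrial: residential == industrial is false
  in historic district: yes → true
  NOT parcel in flood zone: no → true
  front setback = 10 ft: 29 == 10 is false
  zoning ∈ {M1, R1, R3}: C1 is not in the set → false
  plans stamped by licensed engineer: yes → true
  lot area between 9391 sq ft and 70788 sq ft: 89603 in [9391, 70788] is false
Combine:
[1.2] true AND false = false
[1.3.1.1] false AND true = false
[1.3.1] NOT false = true
[1.3] NOT true = false
[1] true AND false AND false = false
[2.1] false AND true = false
[2.2] true AND false AND false = false
[2] false AND false = false
[3] true → false = false
[root] false AND false AND false = false
Overall: false → denied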